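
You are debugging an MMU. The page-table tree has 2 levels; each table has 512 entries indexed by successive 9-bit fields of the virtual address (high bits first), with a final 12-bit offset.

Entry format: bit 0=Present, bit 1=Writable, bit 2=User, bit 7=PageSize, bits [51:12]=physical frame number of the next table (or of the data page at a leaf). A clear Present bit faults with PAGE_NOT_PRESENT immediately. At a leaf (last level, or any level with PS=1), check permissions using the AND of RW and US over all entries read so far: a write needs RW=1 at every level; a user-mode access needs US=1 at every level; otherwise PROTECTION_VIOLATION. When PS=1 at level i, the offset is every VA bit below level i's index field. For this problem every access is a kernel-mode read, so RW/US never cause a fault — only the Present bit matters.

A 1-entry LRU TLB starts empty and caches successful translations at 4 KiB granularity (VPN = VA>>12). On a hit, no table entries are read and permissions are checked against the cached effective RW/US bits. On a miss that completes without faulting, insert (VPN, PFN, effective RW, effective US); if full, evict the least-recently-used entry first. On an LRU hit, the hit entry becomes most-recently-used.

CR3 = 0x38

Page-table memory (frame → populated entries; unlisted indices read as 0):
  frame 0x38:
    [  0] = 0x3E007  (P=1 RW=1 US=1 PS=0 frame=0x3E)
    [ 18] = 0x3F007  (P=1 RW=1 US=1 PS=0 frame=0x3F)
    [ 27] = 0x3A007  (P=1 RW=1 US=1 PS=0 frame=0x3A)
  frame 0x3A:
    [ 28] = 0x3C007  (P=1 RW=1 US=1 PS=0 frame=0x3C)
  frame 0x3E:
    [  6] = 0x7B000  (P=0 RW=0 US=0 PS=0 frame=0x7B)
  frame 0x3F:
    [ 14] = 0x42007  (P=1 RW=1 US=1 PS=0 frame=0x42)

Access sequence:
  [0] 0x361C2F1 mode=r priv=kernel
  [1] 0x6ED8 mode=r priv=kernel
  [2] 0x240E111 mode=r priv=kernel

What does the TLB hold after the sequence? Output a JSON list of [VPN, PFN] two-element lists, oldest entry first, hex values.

Trace:
#0 VA=0x361C2F1 (r,kernel):
  lvl0: tbl 0x38, slot 27 ⇒ 0x3A007 (P1/RW1/US1/PS0)
  lvl1: tbl 0x3A, slot 28 ⇒ 0x3C007 (P1/RW1/US1/PS0)
  ✓ 0x3C2F1  — 2 lookups
#1 VA=0x6ED8 (r,kernel):
  lvl0: tbl 0x38, slot 0 ⇒ 0x3E007 (P1/RW1/US1/PS0)
  lvl1: tbl 0x3E, slot 6 ⇒ 0x7B000 (P0/RW0/US0/PS0)
  ✗ PAGE_NOT_PRESENT  [2 reads]
#2 VA=0x240E111 (r,kernel):
  lvl0: tbl 0x38, slot 18 ⇒ 0x3F007 (P1/RW1/US1/PS0)
  lvl1: tbl 0x3F, slot 14 ⇒ 0x42007 (P1/RW1/US1/PS0)
  ✓ 0x42111  — 2 lookups

TLB: [["0x240E", "0x42"]]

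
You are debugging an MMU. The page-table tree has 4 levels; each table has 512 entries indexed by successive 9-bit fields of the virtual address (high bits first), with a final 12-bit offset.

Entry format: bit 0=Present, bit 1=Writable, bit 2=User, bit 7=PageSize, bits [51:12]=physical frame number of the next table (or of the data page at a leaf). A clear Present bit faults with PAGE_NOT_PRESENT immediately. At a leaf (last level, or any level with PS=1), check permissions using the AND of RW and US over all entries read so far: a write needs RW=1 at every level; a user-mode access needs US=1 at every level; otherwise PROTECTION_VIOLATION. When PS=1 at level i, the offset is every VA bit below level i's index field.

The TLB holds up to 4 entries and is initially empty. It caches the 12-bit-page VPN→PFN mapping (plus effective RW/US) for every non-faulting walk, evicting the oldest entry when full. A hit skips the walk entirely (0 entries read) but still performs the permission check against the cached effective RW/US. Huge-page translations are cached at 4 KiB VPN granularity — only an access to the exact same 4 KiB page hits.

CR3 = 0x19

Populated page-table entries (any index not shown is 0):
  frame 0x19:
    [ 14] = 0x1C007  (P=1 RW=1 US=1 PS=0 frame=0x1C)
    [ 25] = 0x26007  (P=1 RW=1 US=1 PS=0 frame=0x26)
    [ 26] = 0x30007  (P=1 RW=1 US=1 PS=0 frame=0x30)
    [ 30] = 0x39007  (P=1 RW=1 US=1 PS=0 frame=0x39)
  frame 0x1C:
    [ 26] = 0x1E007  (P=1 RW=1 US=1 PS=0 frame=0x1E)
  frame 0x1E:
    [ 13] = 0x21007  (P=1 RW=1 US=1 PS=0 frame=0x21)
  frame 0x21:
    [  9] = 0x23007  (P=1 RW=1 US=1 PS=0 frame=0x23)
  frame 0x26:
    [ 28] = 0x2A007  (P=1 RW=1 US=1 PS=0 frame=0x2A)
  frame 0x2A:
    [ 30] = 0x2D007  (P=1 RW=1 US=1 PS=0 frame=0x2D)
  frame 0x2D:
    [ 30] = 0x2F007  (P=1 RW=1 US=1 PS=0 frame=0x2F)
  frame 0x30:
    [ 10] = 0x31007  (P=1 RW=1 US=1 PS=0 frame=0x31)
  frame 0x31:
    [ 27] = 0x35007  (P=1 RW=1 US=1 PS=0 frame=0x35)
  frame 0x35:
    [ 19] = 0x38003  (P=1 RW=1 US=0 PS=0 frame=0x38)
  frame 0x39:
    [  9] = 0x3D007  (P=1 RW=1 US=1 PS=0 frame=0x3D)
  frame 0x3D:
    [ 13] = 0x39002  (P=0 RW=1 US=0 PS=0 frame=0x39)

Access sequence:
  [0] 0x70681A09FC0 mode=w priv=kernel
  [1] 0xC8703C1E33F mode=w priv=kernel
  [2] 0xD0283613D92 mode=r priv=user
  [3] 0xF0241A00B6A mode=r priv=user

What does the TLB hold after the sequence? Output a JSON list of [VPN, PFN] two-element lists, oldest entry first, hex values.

Per-access translation:
#0 VA=0x70681A09FC0 (w,kernel):
  [0] read 0x19 idx=14: raw=0x1C007 flags P=1 W=1 U=1 S=0
  [1] read 0x1C idx=26: raw=0x1E007 flags P=1 W=1 U=1 S=0
  [2] read 0x1E idx=13: raw=0x21007 flags P=1 W=1 U=1 S=0
  [3] read 0x21 idx=9: raw=0x23007 flags P=1 W=1 U=1 S=0
  ⇒ phys 0x23FC0  [4 reads]
#1 VA=0xC8703C1E33F (w,kernel):
  [0] read 0x19 idx=25: raw=0x26007 flags P=1 W=1 U=1 S=0
  [1] read 0x26 idx=28: raw=0x2A007 flags P=1 W=1 U=1 S=0
  [2] read 0x2A idx=30: raw=0x2D007 flags P=1 W=1 U=1 S=0
  [3] read 0x2D idx=30: raw=0x2F007 flags P=1 W=1 U=1 S=0
  ⇒ phys 0x2F33F  [4 reads]
#2 VA=0xD0283613D92 (r,user):
  [0] read 0x19 idx=26: raw=0x30007 flags P=1 W=1 U=1 S=0
  [1] read 0x30 idx=10: raw=0x31007 flags P=1 W=1 U=1 S=0
  [2] read 0x31 idx=27: raw=0x35007 flags P=1 W=1 U=1 S=0
  [3] read 0x35 idx=19: raw=0x38003 flags P=1 W=1 U=0 S=0
  → PROTECTION_VIOLATION  (4 entries read)
#3 VA=0xF0241A00B6A (r,user):
  [0] read 0x19 idx=30: raw=0x39007 flags P=1 W=1 U=1 S=0
  [1] read 0x39 idx=9: raw=0x3D007 flags P=1 W=1 U=1 S=0
  [2] read 0x3D idx=13: raw=0x39002 flags P=0 W=1 U=0 S=0
  → PAGE_NOT_PRESENT  (3 entries read)

TLB: [["0x70681A09", "0x23"], ["0xC8703C1E", "0x2F"]]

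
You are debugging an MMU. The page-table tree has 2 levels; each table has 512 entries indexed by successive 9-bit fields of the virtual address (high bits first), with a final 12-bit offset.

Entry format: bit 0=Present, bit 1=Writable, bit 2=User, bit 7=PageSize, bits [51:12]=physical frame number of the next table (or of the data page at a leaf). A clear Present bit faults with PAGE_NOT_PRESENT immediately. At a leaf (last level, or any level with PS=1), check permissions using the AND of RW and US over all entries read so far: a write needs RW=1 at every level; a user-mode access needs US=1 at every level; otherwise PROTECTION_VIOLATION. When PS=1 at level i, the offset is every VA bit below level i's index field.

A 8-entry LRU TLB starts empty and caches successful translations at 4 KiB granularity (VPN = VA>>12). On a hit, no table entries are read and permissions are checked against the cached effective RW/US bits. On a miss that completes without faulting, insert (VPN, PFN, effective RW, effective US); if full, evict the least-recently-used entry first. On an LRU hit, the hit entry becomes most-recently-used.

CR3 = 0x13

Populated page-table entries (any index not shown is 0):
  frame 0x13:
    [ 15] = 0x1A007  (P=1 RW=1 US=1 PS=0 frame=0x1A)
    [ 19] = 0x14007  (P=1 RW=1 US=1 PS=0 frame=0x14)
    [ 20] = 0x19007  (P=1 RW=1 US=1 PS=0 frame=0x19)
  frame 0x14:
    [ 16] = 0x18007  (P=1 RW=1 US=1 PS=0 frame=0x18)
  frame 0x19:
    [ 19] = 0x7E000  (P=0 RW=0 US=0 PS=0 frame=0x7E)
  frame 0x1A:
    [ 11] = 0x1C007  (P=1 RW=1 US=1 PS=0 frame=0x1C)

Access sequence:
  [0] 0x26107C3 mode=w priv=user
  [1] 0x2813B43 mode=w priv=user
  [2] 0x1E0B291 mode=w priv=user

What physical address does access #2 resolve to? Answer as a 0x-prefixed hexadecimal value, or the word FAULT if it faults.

Per-access translation:
#0 VA=0x26107C3 (w,user):
  L0 @0x13[19] → 0x14007  P=1,RW=1,US=1,PS=0
  L1 @0x14[16] → 0x18007  P=1,RW=1,US=1,PS=0
  → PA=0x187C3  (2 entries read)
#1 VA=0x2813B43 (w,user):
  L0 @0x13[20] → 0x19007  P=1,RW=1,US=1,PS=0
  L1 @0x19[19] → 0x7E000  P=0,RW=0,US=0,PS=0
  ⇒ fault: PAGE_NOT_PRESENT  — 2 lookups
#2 VA=0x1E0B291 (w,user):
  L0 @0x13[15] → 0x1A007  P=1,RW=1,US=1,PS=0
  L1 @0x1A[11] → 0x1C007  P=1,RW=1,US=1,PS=0
  → PA=0x1C291  (2 entries read)

Access #2 PA: 0x1C291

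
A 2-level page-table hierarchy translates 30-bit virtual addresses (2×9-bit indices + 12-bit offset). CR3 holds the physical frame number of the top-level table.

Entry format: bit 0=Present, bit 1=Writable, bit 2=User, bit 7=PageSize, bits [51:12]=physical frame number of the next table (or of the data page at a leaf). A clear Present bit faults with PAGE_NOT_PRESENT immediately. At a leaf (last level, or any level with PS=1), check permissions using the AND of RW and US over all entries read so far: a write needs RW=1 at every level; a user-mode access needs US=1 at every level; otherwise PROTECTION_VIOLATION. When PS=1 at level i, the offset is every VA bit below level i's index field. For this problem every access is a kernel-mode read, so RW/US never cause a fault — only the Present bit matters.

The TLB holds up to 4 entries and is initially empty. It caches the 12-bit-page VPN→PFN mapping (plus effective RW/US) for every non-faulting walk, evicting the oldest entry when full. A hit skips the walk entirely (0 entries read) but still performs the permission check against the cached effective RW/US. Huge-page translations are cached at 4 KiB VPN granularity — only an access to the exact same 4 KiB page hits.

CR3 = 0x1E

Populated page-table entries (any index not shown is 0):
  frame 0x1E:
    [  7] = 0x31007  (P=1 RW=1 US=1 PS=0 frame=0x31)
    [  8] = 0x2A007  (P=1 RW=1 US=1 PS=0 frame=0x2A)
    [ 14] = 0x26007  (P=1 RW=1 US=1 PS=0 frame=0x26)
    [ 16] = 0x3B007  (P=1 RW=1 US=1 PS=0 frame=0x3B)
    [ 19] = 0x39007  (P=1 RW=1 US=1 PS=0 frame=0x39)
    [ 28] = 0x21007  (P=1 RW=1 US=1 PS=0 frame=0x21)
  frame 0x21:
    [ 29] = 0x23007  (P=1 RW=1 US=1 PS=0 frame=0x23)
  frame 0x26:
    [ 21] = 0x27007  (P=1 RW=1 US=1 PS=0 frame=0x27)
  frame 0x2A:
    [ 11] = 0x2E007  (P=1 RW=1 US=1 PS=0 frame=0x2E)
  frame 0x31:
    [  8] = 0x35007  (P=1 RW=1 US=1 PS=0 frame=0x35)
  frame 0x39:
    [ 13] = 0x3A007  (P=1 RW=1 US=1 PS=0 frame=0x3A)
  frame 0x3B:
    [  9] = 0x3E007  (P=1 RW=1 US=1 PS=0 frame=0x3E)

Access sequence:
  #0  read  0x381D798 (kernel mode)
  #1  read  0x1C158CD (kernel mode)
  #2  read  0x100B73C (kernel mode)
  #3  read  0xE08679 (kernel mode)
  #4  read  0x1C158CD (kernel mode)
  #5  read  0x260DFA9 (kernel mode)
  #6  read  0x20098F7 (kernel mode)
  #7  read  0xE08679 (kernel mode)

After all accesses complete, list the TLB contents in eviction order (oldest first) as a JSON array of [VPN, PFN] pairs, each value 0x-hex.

Walk each access:
#0 VA=0x381D798 (r,kernel):
  [0] read 0x1E idx=28: raw=0x21007 flags P=1 W=1 U=1 S=0
  [1] read 0x21 idx=29: raw=0x23007 flags P=1 W=1 U=1 S=0
  ⇒ phys 0x23798  [2 reads]
#1 VA=0x1C158CD (r,kernel):
  [0] read 0x1E idx=14: raw=0x26007 flags P=1 W=1 U=1 S=0
  [1] read 0x26 idx=21: raw=0x27007 flags P=1 W=1 U=1 S=0
  ⇒ phys 0x278CD  [2 reads]
#2 VA=0x100B73C (r,kernel):
  [0] read 0x1E idx=8: raw=0x2A007 flags P=1 W=1 U=1 S=0
  [1] read 0x2A idx=11: raw=0x2E007 flags P=1 W=1 U=1 S=0
  ⇒ phys 0x2E73C  [2 reads]
#3 VA=0xE08679 (r,kernel):
  [0] read 0x1E idx=7: raw=0x31007 flags P=1 W=1 U=1 S=0
  [1] read 0x31 idx=8: raw=0x35007 flags P=1 W=1 U=1 S=0
  ⇒ phys 0x35679  [2 reads]
#4 VA=0x1C158CD (r,kernel):
  TLB hit vpn=0x1C15 → PA=0x278CD
#5 VA=0x260DFA9 (r,kernel):
  [0] read 0x1E idx=19: raw=0x39007 flags P=1 W=1 U=1 S=0
  [1] read 0x39 idx=13: raw=0x3A007 flags P=1 W=1 U=1 S=0
  ⇒ phys 0x3AFA9  [2 reads]
#6 VA=0x20098F7 (r,kernel):
  [0] read 0x1E idx=16: raw=0x3B007 flags P=1 W=1 U=1 S=0
  [1] read 0x3B idx=9: raw=0x3E007 flags P=1 W=1 U=1 S=0
  ⇒ phys 0x3E8F7  [2 reads]
#7 VA=0xE08679 (r,kernel):
  TLB hit vpn=0xE08 → PA=0x35679

TLB: [["0x100B", "0x2E"], ["0xE08", "0x35"], ["0x260D", "0x3A"], ["0x2009", "0x3E"]]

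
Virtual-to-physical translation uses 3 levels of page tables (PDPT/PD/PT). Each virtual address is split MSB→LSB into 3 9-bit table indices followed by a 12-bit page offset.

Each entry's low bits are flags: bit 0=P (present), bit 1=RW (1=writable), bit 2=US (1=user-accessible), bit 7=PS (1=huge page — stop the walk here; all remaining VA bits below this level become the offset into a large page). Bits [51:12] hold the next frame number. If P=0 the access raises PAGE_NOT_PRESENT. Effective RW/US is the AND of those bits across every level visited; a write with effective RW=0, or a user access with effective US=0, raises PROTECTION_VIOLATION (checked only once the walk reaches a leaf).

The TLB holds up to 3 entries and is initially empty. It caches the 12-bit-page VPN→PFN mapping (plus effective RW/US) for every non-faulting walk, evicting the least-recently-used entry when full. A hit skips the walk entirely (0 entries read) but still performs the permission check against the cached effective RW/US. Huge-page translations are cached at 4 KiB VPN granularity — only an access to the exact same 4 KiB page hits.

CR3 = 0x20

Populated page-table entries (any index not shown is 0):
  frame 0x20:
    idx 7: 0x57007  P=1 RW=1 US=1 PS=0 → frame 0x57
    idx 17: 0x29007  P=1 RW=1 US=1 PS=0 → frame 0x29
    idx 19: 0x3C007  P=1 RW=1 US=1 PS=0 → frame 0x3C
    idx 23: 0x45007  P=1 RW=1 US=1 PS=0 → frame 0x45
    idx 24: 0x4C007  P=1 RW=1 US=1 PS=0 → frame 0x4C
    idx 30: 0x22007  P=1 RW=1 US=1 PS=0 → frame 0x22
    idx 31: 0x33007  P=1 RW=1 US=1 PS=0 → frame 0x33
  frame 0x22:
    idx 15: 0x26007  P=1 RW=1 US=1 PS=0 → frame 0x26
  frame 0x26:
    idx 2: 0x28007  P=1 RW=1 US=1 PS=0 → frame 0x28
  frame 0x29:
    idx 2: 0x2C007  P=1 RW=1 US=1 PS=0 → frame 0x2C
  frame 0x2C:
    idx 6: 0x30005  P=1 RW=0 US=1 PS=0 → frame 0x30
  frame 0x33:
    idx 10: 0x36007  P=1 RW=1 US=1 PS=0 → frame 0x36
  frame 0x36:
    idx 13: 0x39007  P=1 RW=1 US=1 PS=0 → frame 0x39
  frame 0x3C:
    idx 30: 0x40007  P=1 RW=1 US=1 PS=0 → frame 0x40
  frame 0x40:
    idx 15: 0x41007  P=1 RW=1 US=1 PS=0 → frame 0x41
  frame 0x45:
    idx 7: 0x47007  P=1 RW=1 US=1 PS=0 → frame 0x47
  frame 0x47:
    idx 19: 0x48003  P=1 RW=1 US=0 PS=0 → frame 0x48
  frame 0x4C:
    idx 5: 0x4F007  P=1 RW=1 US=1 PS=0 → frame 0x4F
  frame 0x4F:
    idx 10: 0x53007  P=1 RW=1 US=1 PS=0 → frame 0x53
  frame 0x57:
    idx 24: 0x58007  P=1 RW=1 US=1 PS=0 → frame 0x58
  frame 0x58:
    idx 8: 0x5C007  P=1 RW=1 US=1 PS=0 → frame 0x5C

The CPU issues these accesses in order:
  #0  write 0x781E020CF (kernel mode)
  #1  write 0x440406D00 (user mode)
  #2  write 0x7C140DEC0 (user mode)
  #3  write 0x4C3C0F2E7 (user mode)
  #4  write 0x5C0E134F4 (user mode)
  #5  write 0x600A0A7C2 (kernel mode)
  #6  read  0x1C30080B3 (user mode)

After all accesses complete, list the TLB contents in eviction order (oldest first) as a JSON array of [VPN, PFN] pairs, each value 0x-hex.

Walk each access:
#0 VA=0x781E020CF (w,kernel):
  L0: frame=0x20 idx=30 entry=0x22007 [P=1 RW=1 US=1 PS=0]
  L1: frame=0x22 idx=15 entry=0x26007 [P=1 RW=1 US=1 PS=0]
  L2: frame=0x26 idx=2 entry=0x28007 [P=1 RW=1 US=1 PS=0]
  → PA=0x280CF  (3 entries read)
#1 VA=0x440406D00 (w,user):
  L0: frame=0x20 idx=17 entry=0x29007 [P=1 RW=1 US=1 PS=0]
  L1: frame=0x29 idx=2 entry=0x2C007 [P=1 RW=1 US=1 PS=0]
  L2: frame=0x2C idx=6 entry=0x30005 [P=1 RW=0 US=1 PS=0]
  → PROTECTION_VIOLATION  (3 entries read)
#2 VA=0x7C140DEC0 (w,user):
  L0: frame=0x20 idx=31 entry=0x33007 [P=1 RW=1 US=1 PS=0]
  L1: frame=0x33 idx=10 entry=0x36007 [P=1 RW=1 US=1 PS=0]
  L2: frame=0x36 idx=13 entry=0x39007 [P=1 RW=1 US=1 PS=0]
  → PA=0x39EC0  (3 entries read)
#3 VA=0x4C3C0F2E7 (w,user):
  L0: frame=0x20 idx=19 entry=0x3C007 [P=1 RW=1 US=1 PS=0]
  L1: frame=0x3C idx=30 entry=0x40007 [P=1 RW=1 US=1 PS=0]
  L2: frame=0x40 idx=15 entry=0x41007 [P=1 RW=1 US=1 PS=0]
  → PA=0x412E7  (3 entries read)
#4 VA=0x5C0E134F4 (w,user):
  L0: frame=0x20 idx=23 entry=0x45007 [P=1 RW=1 US=1 PS=0]
  L1: frame=0x45 idx=7 entry=0x47007 [P=1 RW=1 US=1 PS=0]
  L2: frame=0x47 idx=19 entry=0x48003 [P=1 RW=1 US=0 PS=0]
  → PROTECTION_VIOLATION  (3 entries read)
#5 VA=0x600A0A7C2 (w,kernel):
  L0: frame=0x20 idx=24 entry=0x4C007 [P=1 RW=1 US=1 PS=0]
  L1: frame=0x4C idx=5 entry=0x4F007 [P=1 RW=1 US=1 PS=0]
  L2: frame=0x4F idx=10 entry=0x53007 [P=1 RW=1 US=1 PS=0]
  → PA=0x537C2  (3 entries read)
#6 VA=0x1C30080B3 (r,user):
  L0: frame=0x20 idx=7 entry=0x57007 [P=1 RW=1 US=1 PS=0]
  L1: frame=0x57 idx=24 entry=0x58007 [P=1 RW=1 US=1 PS=0]
  L2: frame=0x58 idx=8 entry=0x5C007 [P=1 RW=1 US=1 PS=0]
  → PA=0x5C0B3  (3 entries read)

TLB: [["0x4C3C0F", "0x41"], ["0x600A0A", "0x53"], ["0x1C3008", "0x5C"]]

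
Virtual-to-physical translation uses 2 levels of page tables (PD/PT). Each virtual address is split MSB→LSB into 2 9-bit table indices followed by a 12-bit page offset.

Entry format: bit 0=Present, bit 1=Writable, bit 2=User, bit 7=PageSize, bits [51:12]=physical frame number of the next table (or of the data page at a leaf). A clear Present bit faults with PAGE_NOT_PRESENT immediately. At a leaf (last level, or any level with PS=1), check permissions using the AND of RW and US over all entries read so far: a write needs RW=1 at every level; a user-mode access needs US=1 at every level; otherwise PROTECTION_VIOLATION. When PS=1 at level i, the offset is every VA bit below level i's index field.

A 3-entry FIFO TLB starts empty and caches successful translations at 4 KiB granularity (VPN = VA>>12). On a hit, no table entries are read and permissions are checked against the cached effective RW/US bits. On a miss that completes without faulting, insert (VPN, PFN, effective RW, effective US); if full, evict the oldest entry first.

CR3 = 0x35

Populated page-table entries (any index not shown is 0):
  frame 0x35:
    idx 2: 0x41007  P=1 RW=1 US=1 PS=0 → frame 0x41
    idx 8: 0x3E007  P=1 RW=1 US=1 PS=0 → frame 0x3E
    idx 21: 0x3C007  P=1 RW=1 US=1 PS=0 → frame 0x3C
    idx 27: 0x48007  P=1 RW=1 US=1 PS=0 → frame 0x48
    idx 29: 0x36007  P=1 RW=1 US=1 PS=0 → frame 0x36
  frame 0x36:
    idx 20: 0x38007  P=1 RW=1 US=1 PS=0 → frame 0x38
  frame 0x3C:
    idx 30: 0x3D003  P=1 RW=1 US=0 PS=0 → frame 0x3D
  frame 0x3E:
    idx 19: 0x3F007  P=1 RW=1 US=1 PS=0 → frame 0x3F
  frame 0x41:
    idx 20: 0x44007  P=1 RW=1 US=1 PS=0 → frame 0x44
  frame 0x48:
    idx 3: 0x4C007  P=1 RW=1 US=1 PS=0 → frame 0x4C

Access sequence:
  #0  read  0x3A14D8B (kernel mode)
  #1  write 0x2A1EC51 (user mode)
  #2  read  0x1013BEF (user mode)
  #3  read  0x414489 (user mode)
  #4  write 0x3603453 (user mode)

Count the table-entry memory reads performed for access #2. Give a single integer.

Trace:
#0 VA=0x3A14D8B (r,kernel):
  L0 @0x35[29] → 0x36007  P=1,RW=1,US=1,PS=0
  L1 @0x36[20] → 0x38007  P=1,RW=1,US=1,PS=0
  ⇒ phys 0x38D8B  [2 reads]
#1 VA=0x2A1EC51 (w,user):
  L0 @0x35[21] → 0x3C007  P=1,RW=1,US=1,PS=0
  L1 @0x3C[30] → 0x3D003  P=1,RW=1,US=0,PS=0
  ✗ PROTECTION_VIOLATION  [2 reads]
#2 VA=0x1013BEF (r,user):
  L0 @0x35[8] → 0x3E007  P=1,RW=1,US=1,PS=0
  L1 @0x3E[19] → 0x3F007  P=1,RW=1,US=1,PS=0
  ⇒ phys 0x3FBEF  [2 reads]
#3 VA=0x414489 (r,user):
  L0 @0x35[2] → 0x41007  P=1,RW=1,US=1,PS=0
  L1 @0x41[20] → 0x44007  P=1,RW=1,US=1,PS=0
  ⇒ phys 0x44489  [2 reads]
#4 VA=0x3603453 (w,user):
  L0 @0x35[27] → 0x48007  P=1,RW=1,US=1,PS=0
  L1 @0x48[3] → 0x4C007  P=1,RW=1,US=1,PS=0
  ⇒ phys 0x4C453  [2 reads]

Entries read for #2: 2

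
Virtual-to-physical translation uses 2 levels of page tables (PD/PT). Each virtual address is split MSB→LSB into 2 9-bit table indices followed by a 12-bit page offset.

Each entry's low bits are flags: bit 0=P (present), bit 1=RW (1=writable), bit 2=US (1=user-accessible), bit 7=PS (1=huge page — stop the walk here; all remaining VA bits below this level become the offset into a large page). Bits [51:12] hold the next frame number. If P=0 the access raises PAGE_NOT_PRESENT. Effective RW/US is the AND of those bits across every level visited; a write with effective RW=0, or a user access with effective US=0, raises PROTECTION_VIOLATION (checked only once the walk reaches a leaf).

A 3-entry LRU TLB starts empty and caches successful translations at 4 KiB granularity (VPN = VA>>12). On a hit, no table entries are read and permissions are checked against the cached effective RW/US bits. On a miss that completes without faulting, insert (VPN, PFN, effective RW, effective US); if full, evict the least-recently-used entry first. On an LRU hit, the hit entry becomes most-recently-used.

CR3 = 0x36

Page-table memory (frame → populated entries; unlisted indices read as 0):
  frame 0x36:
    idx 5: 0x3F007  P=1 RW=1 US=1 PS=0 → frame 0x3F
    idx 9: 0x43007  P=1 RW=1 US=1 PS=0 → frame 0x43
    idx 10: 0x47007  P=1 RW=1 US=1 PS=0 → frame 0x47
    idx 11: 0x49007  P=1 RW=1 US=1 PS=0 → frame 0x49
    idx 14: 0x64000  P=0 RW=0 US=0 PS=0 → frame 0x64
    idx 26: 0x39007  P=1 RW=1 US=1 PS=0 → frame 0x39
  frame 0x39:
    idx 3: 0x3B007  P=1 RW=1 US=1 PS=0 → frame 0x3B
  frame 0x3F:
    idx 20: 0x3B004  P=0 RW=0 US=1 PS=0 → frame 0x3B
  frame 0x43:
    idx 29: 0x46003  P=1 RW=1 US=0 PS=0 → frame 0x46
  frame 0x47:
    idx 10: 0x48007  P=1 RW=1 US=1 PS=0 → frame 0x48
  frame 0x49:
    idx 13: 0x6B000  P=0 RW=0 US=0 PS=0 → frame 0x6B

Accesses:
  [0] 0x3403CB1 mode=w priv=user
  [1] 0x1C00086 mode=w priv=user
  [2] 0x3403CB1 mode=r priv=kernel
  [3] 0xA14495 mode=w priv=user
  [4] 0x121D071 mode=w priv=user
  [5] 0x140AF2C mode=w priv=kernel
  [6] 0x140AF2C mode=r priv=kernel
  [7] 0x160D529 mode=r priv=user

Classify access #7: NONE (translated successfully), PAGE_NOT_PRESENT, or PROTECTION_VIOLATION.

Walk each access:
#0 VA=0x3403CB1 (w,user):
  L0: frame=0x36 idx=26 entry=0x39007 [P=1 RW=1 US=1 PS=0]
  L1: frame=0x39 idx=3 entry=0x3B007 [P=1 RW=1 US=1 PS=0]
  ⇒ phys 0x3BCB1  [2 reads]
#1 VA=0x1C00086 (w,user):
  L0: frame=0x36 idx=14 entry=0x64000 [P=0 RW=0 US=0 PS=0]
  → PAGE_NOT_PRESENT  (1 entries read)
#2 VA=0x3403CB1 (r,kernel):
  TLB hit vpn=0x3403 → PA=0x3BCB1
#3 VA=0xA14495 (w,user):
  L0: frame=0x36 idx=5 entry=0x3F007 [P=1 RW=1 US=1 PS=0]
  L1: frame=0x3F idx=20 entry=0x3B004 [P=0 RW=0 US=1 PS=0]
  → PAGE_NOT_PRESENT  (2 entries read)
#4 VA=0x121D071 (w,user):
  L0: frame=0x36 idx=9 entry=0x43007 [P=1 RW=1 US=1 PS=0]
  L1: frame=0x43 idx=29 entry=0x46003 [P=1 RW=1 US=0 PS=0]
  → PROTECTION_VIOLATION  (2 entries read)
#5 VA=0x140AF2C (w,kernel):
  L0: frame=0x36 idx=10 entry=0x47007 [P=1 RW=1 US=1 PS=0]
  L1: frame=0x47 idx=10 entry=0x48007 [P=1 RW=1 US=1 PS=0]
  ⇒ phys 0x48F2C  [2 reads]
#6 VA=0x140AF2C (r,kernel):
  TLB hit vpn=0x140A → PA=0x48F2C
#7 VA=0x160D529 (r,user):
  L0: frame=0x36 idx=11 entry=0x49007 [P=1 RW=1 US=1 PS=0]
  L1: frame=0x49 idx=13 entry=0x6B000 [P=0 RW=0 US=0 PS=0]
  → PAGE_NOT_PRESENT  (2 entries read)

Access #7 fault: PAGE_NOT_PRESENT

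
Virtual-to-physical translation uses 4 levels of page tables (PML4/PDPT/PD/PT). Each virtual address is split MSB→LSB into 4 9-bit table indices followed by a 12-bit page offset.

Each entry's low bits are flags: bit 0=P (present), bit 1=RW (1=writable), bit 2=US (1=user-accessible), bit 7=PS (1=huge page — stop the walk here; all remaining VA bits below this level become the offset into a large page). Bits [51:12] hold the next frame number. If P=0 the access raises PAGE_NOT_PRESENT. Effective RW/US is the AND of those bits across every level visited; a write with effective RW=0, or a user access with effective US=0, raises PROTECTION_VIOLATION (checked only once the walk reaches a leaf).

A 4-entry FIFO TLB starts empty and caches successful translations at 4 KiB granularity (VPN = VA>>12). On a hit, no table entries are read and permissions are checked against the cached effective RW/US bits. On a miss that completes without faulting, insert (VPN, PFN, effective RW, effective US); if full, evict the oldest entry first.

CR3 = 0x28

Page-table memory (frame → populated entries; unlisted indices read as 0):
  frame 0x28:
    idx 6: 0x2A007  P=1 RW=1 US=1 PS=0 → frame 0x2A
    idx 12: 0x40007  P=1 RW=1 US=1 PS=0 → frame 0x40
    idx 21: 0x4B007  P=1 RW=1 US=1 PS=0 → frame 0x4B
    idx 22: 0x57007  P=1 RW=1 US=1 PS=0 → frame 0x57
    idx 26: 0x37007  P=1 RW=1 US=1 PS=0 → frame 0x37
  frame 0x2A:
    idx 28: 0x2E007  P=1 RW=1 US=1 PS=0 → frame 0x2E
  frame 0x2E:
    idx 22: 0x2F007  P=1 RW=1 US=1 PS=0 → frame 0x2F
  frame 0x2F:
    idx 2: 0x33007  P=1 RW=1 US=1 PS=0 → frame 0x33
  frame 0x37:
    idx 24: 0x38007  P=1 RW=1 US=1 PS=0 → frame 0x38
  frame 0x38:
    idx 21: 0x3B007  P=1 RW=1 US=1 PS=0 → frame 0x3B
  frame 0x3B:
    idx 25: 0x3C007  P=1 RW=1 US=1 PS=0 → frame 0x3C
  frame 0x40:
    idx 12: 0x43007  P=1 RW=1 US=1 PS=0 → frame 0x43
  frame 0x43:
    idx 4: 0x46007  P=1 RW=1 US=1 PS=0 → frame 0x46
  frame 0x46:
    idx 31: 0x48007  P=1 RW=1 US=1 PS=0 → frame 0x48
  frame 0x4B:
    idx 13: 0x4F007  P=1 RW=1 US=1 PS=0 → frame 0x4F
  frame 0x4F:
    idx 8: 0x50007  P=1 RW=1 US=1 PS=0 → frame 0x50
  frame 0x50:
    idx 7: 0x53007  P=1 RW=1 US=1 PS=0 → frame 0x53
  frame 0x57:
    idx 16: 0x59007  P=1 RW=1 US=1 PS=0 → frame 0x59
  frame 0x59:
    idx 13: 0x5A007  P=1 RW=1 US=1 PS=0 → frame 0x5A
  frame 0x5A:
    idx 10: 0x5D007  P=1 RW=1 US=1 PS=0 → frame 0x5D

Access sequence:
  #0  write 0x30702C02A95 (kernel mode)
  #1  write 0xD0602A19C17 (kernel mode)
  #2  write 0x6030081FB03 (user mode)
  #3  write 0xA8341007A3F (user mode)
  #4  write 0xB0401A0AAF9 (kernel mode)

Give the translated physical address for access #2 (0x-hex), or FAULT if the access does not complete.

Walk each access:
#0 VA=0x30702C02A95 (w,kernel):
  [0] read 0x28 idx=6: raw=0x2A007 flags P=1 W=1 U=1 S=0
  [1] read 0x2A idx=28: raw=0x2E007 flags P=1 W=1 U=1 S=0
  [2] read 0x2E idx=22: raw=0x2F007 flags P=1 W=1 U=1 S=0
  [3] read 0x2F idx=2: raw=0x33007 flags P=1 W=1 U=1 S=0
  ✓ 0x33A95  — 4 lookups
#1 VA=0xD0602A19C17 (w,kernel):
  [0] read 0x28 idx=26: raw=0x37007 flags P=1 W=1 U=1 S=0
  [1] read 0x37 idx=24: raw=0x38007 flags P=1 W=1 U=1 S=0
  [2] read 0x38 idx=21: raw=0x3B007 flags P=1 W=1 U=1 S=0
  [3] read 0x3B idx=25: raw=0x3C007 flags P=1 W=1 U=1 S=0
  ✓ 0x3CC17  — 4 lookups
#2 VA=0x6030081FB03 (w,user):
  [0] read 0x28 idx=12: raw=0x40007 flags P=1 W=1 U=1 S=0
  [1] read 0x40 idx=12: raw=0x43007 flags P=1 W=1 U=1 S=0
  [2] read 0x43 idx=4: raw=0x46007 flags P=1 W=1 U=1 S=0
  [3] read 0x46 idx=31: raw=0x48007 flags P=1 W=1 U=1 S=0
  ✓ 0x48B03  — 4 lookups
#3 VA=0xA8341007A3F (w,user):
  [0] read 0x28 idx=21: raw=0x4B007 flags P=1 W=1 U=1 S=0
  [1] read 0x4B idx=13: raw=0x4F007 flags P=1 W=1 U=1 S=0
  [2] read 0x4F idx=8: raw=0x50007 flags P=1 W=1 U=1 S=0
  [3] read 0x50 idx=7: raw=0x53007 flags P=1 W=1 U=1 S=0
  ✓ 0x53A3F  — 4 lookups
#4 VA=0xB0401A0AAF9 (w,kernel):
  [0] read 0x28 idx=22: raw=0x57007 flags P=1 W=1 U=1 S=0
  [1] read 0x57 idx=16: raw=0x59007 flags P=1 W=1 U=1 S=0
  [2] read 0x59 idx=13: raw=0x5A007 flags P=1 W=1 U=1 S=0
  [3] read 0x5A idx=10: raw=0x5D007 flags P=1 W=1 U=1 S=0
  ✓ 0x5DAF9  — 4 lookups

Access #2 PA: 0x48B03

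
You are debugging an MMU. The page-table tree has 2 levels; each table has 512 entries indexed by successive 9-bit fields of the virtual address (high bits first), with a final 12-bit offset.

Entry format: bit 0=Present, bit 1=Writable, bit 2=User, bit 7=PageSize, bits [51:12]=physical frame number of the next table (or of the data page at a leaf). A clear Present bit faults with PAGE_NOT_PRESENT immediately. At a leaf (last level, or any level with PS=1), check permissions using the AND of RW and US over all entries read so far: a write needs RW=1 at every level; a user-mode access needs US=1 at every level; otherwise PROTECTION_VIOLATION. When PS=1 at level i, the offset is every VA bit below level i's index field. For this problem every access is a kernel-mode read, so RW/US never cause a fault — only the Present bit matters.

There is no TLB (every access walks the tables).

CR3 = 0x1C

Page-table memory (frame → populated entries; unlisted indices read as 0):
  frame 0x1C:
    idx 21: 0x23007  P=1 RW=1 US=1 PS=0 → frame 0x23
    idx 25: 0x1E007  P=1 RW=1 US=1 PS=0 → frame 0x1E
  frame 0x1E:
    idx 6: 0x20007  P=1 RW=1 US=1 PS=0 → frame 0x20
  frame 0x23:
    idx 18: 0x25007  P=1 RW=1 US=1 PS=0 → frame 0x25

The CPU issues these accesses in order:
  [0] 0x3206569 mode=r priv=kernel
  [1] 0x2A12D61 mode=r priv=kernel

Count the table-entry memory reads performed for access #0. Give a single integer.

Walk each access:
#0 VA=0x3206569 (r,kernel):
  [0] read 0x1C idx=25: raw=0x1E007 flags P=1 W=1 U=1 S=0
  [1] read 0x1E idx=6: raw=0x20007 flags P=1 W=1 U=1 S=0
  ✓ 0x20569  — 2 lookups
#1 VA=0x2A12D61 (r,kernel):
  [0] read 0x1C idx=21: raw=0x23007 flags P=1 W=1 U=1 S=0
  [1] read 0x23 idx=18: raw=0x25007 flags P=1 W=1 U=1 S=0
  ✓ 0x25D61  — 2 lookups

Entries read for #0: 2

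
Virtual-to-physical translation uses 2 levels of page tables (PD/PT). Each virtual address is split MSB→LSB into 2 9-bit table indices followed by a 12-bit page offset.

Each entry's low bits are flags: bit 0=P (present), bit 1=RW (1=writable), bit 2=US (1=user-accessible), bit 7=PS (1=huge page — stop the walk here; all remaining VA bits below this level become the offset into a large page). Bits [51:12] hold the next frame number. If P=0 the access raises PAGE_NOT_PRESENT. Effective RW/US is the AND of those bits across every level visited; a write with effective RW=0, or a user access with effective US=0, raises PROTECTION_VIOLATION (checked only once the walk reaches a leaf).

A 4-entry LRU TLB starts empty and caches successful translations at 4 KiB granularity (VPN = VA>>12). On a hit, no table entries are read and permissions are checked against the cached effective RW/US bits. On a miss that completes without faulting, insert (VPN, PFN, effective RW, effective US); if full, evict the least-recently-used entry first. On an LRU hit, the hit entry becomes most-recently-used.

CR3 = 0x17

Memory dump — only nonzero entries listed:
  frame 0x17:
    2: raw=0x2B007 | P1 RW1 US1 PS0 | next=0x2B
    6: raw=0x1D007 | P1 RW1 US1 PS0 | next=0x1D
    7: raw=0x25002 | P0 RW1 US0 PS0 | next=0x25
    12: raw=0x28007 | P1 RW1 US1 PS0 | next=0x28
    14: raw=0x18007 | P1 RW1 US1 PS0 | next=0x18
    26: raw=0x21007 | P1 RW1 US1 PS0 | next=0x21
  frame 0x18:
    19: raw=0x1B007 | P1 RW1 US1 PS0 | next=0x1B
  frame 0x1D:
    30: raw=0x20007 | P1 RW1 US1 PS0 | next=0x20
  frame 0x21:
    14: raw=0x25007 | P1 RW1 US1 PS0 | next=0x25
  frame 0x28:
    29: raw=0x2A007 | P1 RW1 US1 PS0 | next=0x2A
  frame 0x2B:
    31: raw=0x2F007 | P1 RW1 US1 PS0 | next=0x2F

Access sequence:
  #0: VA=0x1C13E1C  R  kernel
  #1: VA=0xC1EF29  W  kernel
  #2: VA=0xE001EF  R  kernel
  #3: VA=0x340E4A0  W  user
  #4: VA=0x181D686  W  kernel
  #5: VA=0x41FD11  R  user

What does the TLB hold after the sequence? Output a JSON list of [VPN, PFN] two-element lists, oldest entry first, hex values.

Trace:
#0 VA=0x1C13E1C (r,kernel):
  [0] read 0x17 idx=14: raw=0x18007 flags P=1 W=1 U=1 S=0
  [1] read 0x18 idx=19: raw=0x1B007 flags P=1 W=1 U=1 S=0
  ✓ 0x1BE1C  — 2 lookups
#1 VA=0xC1EF29 (w,kernel):
  [0] read 0x17 idx=6: raw=0x1D007 flags P=1 W=1 U=1 S=0
  [1] read 0x1D idx=30: raw=0x20007 flags P=1 W=1 U=1 S=0
  ✓ 0x20F29  — 2 lookups
#2 VA=0xE001EF (r,kernel):
  [0] read 0x17 idx=7: raw=0x25002 flags P=0 W=1 U=0 S=0
  → PAGE_NOT_PRESENT  (1 entries read)
#3 VA=0x340E4A0 (w,user):
  [0] read 0x17 idx=26: raw=0x21007 flags P=1 W=1 U=1 S=0
  [1] read 0x21 idx=14: raw=0x25007 flags P=1 W=1 U=1 S=0
  ✓ 0x254A0  — 2 lookups
#4 VA=0x181D686 (w,kernel):
  [0] read 0x17 idx=12: raw=0x28007 flags P=1 W=1 U=1 S=0
  [1] read 0x28 idx=29: raw=0x2A007 flags P=1 W=1 U=1 S=0
  ✓ 0x2A686  — 2 lookups
#5 VA=0x41FD11 (r,user):
  [0] read 0x17 idx=2: raw=0x2B007 flags P=1 W=1 U=1 S=0
  [1] read 0x2B idx=31: raw=0x2F007 flags P=1 W=1 U=1 S=0
  ✓ 0x2FD11  — 2 lookups

TLB: [["0xC1E", "0x20"], ["0x340E", "0x25"], ["0x181D", "0x2A"], ["0x41F", "0x2F"]]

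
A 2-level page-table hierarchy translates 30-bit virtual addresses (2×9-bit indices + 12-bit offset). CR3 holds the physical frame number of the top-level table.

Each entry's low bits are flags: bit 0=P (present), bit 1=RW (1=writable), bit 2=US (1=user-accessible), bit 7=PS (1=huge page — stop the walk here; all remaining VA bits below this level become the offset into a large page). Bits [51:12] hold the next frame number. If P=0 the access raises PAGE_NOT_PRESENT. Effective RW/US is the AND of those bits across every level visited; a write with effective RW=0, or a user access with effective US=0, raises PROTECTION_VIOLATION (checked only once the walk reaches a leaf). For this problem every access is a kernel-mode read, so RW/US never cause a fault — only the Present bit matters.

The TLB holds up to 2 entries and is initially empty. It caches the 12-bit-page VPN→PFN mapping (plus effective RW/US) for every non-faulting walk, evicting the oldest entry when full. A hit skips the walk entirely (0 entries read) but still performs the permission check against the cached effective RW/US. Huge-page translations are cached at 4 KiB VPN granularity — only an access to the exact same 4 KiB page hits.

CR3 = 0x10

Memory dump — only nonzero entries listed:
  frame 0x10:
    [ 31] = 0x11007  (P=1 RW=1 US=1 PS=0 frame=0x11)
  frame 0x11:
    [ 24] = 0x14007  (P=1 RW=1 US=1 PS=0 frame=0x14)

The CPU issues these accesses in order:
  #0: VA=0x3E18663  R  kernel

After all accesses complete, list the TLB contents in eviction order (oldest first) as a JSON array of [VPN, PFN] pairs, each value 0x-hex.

Trace:
#0 VA=0x3E18663 (r,kernel):
  L0: frame=0x10 idx=31 entry=0x11007 [P=1 RW=1 US=1 PS=0]
  L1: frame=0x11 idx=24 entry=0x14007 [P=1 RW=1 US=1 PS=0]
  ⇒ phys 0x14663  [2 reads]

TLB: [["0x3E18", "0x14"]]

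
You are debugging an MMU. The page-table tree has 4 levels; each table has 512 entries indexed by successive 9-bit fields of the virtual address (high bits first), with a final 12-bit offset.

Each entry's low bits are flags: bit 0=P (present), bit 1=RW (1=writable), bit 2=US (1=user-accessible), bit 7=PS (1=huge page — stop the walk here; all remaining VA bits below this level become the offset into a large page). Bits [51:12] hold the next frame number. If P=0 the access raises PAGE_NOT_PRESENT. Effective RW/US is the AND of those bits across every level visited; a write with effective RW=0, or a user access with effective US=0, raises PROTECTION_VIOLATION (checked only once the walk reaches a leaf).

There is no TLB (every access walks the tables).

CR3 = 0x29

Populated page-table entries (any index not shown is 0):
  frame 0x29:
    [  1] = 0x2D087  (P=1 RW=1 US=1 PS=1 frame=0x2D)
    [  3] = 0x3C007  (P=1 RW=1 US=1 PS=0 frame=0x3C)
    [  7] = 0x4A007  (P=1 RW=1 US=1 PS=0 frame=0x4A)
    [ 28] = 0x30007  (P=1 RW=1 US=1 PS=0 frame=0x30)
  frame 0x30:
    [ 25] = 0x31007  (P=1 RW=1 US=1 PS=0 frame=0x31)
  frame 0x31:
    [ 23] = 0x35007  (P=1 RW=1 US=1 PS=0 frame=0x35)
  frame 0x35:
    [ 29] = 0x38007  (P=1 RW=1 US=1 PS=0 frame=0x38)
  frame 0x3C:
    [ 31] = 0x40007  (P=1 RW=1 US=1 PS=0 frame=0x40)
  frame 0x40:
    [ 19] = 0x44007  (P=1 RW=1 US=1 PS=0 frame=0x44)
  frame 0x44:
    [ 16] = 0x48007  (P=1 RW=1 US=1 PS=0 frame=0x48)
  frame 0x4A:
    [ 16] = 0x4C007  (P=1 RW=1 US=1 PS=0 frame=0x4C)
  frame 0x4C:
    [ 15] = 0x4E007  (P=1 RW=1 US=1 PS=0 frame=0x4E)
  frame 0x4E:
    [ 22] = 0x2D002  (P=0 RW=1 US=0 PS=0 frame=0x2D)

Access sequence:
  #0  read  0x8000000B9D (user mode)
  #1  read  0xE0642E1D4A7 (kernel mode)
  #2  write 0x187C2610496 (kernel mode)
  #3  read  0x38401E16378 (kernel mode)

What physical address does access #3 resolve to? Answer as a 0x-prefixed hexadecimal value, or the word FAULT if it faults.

Per-access translation:
#0 VA=0x8000000B9D (r,user):
  L0 @0x29[1] → 0x2D087  P=1,RW=1,US=1,PS=1
  ⇒ phys 0x2DB9D (huge @L0)  [1 reads]
#1 VA=0xE0642E1D4A7 (r,kernel):
  L0 @0x29[28] → 0x30007  P=1,RW=1,US=1,PS=0
  L1 @0x30[25] → 0x31007  P=1,RW=1,US=1,PS=0
  L2 @0x31[23] → 0x35007  P=1,RW=1,US=1,PS=0
  L3 @0x35[29] → 0x38007  P=1,RW=1,US=1,PS=0
  ⇒ phys 0x384A7  [4 reads]
#2 VA=0x187C2610496 (w,kernel):
  L0 @0x29[3] → 0x3C007  P=1,RW=1,US=1,PS=0
  L1 @0x3C[31] → 0x40007  P=1,RW=1,US=1,PS=0
  L2 @0x40[19] → 0x44007  P=1,RW=1,US=1,PS=0
  L3 @0x44[16] → 0x48007  P=1,RW=1,US=1,PS=0
  ⇒ phys 0x48496  [4 reads]
#3 VA=0x38401E16378 (r,kernel):
  L0 @0x29[7] → 0x4A007  P=1,RW=1,US=1,PS=0
  L1 @0x4A[16] → 0x4C007  P=1,RW=1,US=1,PS=0
  L2 @0x4C[15] → 0x4E007  P=1,RW=1,US=1,PS=0
  L3 @0x4E[22] → 0x2D002  P=0,RW=1,US=0,PS=0
  → PAGE_NOT_PRESENT  (4 entries read)

Access #3 PA: FAULT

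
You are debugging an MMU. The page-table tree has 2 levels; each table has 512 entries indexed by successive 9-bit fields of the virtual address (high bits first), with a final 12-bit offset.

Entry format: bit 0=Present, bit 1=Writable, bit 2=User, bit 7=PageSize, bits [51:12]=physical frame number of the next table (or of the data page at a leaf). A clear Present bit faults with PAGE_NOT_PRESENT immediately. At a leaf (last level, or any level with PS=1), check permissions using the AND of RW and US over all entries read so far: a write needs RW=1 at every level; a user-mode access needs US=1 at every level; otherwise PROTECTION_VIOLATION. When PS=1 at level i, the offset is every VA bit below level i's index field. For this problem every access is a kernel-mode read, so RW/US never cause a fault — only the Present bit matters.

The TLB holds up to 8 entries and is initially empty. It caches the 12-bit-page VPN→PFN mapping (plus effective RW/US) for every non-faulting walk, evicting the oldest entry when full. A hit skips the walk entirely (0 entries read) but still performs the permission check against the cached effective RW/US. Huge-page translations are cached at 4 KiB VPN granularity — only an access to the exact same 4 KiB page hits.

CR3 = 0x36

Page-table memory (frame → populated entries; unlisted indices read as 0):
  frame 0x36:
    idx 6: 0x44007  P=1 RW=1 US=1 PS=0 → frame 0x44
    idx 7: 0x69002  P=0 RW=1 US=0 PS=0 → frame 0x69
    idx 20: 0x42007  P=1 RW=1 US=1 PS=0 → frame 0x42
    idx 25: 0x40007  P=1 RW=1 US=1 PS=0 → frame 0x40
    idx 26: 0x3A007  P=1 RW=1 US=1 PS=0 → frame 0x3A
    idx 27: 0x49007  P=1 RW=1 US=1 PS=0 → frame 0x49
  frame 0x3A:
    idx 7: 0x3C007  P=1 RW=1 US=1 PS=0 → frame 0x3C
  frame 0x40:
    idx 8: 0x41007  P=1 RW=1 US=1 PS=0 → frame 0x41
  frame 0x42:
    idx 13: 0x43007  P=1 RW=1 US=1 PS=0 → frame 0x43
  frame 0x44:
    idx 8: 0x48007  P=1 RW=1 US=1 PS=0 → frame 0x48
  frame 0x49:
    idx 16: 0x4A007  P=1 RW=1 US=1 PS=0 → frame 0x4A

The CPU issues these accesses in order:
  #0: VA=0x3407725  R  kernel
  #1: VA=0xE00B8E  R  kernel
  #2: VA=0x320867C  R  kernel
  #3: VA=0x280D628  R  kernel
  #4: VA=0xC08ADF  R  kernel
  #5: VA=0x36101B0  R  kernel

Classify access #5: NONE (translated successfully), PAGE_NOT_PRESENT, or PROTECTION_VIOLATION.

Walk each access:
#0 VA=0x3407725 (r,kernel):
  [0] read 0x36 idx=26: raw=0x3A007 flags P=1 W=1 U=1 S=0
  [1] read 0x3A idx=7: raw=0x3C007 flags P=1 W=1 U=1 S=0
  → PA=0x3C725  (2 entries read)
#1 VA=0xE00B8E (r,kernel):
  [0] read 0x36 idx=7: raw=0x69002 flags P=0 W=1 U=0 S=0
  ✗ PAGE_NOT_PRESENT  [1 reads]
#2 VA=0x320867C (r,kernel):
  [0] read 0x36 idx=25: raw=0x40007 flags P=1 W=1 U=1 S=0
  [1] read 0x40 idx=8: raw=0x41007 flags P=1 W=1 U=1 S=0
  → PA=0x4167C  (2 entries read)
#3 VA=0x280D628 (r,kernel):
  [0] read 0x36 idx=20: raw=0x42007 flags P=1 W=1 U=1 S=0
  [1] read 0x42 idx=13: raw=0x43007 flags P=1 W=1 U=1 S=0
  → PA=0x43628  (2 entries read)
#4 VA=0xC08ADF (r,kernel):
  [0] read 0x36 idx=6: raw=0x44007 flags P=1 W=1 U=1 S=0
  [1] read 0x44 idx=8: raw=0x48007 flags P=1 W=1 U=1 S=0
  → PA=0x48ADF  (2 entries read)
#5 VA=0x36101B0 (r,kernel):
  [0] read 0x36 idx=27: raw=0x49007 flags P=1 W=1 U=1 S=0
  [1] read 0x49 idx=16: raw=0x4A007 flags P=1 W=1 U=1 S=0
  → PA=0x4A1B0  (2 entries read)

Access #5 fault: NONE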